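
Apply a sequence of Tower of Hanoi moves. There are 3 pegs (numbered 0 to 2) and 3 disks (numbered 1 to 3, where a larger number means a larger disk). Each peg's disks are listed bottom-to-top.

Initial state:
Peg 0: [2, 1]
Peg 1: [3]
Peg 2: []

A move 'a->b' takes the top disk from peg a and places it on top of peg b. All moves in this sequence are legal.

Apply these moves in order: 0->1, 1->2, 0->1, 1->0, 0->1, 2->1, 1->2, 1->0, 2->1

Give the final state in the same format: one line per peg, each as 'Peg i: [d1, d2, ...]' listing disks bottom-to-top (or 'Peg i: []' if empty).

Answer: Peg 0: [2]
Peg 1: [3, 1]
Peg 2: []

Derivation:
After move 1 (0->1):
Peg 0: [2]
Peg 1: [3, 1]
Peg 2: []

After move 2 (1->2):
Peg 0: [2]
Peg 1: [3]
Peg 2: [1]

After move 3 (0->1):
Peg 0: []
Peg 1: [3, 2]
Peg 2: [1]

After move 4 (1->0):
Peg 0: [2]
Peg 1: [3]
Peg 2: [1]

After move 5 (0->1):
Peg 0: []
Peg 1: [3, 2]
Peg 2: [1]

After move 6 (2->1):
Peg 0: []
Peg 1: [3, 2, 1]
Peg 2: []

After move 7 (1->2):
Peg 0: []
Peg 1: [3, 2]
Peg 2: [1]

After move 8 (1->0):
Peg 0: [2]
Peg 1: [3]
Peg 2: [1]

After move 9 (2->1):
Peg 0: [2]
Peg 1: [3, 1]
Peg 2: []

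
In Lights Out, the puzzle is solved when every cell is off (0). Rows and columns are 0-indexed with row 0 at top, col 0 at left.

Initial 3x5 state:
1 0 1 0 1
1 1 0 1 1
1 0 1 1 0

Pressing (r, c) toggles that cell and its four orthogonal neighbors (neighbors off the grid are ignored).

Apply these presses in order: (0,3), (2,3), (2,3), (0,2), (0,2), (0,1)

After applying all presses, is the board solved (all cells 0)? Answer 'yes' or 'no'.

Answer: no

Derivation:
After press 1 at (0,3):
1 0 0 1 0
1 1 0 0 1
1 0 1 1 0

After press 2 at (2,3):
1 0 0 1 0
1 1 0 1 1
1 0 0 0 1

After press 3 at (2,3):
1 0 0 1 0
1 1 0 0 1
1 0 1 1 0

After press 4 at (0,2):
1 1 1 0 0
1 1 1 0 1
1 0 1 1 0

After press 5 at (0,2):
1 0 0 1 0
1 1 0 0 1
1 0 1 1 0

After press 6 at (0,1):
0 1 1 1 0
1 0 0 0 1
1 0 1 1 0

Lights still on: 8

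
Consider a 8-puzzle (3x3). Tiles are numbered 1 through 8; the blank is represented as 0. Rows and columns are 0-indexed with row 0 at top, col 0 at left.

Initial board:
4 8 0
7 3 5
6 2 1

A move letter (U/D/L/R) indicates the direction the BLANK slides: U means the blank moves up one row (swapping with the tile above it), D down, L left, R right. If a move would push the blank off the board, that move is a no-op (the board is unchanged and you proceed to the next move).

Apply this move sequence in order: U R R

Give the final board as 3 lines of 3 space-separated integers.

After move 1 (U):
4 8 0
7 3 5
6 2 1

After move 2 (R):
4 8 0
7 3 5
6 2 1

After move 3 (R):
4 8 0
7 3 5
6 2 1

Answer: 4 8 0
7 3 5
6 2 1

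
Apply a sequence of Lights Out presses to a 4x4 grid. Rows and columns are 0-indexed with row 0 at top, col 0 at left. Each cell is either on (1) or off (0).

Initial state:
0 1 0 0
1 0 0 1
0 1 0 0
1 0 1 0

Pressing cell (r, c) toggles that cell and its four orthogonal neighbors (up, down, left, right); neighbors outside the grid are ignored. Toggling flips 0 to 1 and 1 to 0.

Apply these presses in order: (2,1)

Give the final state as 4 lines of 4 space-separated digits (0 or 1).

Answer: 0 1 0 0
1 1 0 1
1 0 1 0
1 1 1 0

Derivation:
After press 1 at (2,1):
0 1 0 0
1 1 0 1
1 0 1 0
1 1 1 0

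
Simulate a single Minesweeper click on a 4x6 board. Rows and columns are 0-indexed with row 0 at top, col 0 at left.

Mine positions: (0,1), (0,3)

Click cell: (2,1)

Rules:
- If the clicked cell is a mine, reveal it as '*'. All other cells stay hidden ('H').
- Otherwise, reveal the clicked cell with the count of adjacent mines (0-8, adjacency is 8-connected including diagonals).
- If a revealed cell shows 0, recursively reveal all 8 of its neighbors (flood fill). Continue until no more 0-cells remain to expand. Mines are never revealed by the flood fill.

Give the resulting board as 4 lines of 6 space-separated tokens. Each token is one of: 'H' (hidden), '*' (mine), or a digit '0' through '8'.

H H H H 1 0
1 1 2 1 1 0
0 0 0 0 0 0
0 0 0 0 0 0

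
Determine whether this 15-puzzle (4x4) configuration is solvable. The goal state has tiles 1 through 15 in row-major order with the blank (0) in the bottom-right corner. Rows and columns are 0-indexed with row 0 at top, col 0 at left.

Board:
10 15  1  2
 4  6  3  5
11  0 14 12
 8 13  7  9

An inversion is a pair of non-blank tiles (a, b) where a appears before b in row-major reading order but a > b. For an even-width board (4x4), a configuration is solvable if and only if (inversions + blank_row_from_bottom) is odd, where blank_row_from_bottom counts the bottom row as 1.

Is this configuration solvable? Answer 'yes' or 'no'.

Inversions: 39
Blank is in row 2 (0-indexed from top), which is row 2 counting from the bottom (bottom = 1).
39 + 2 = 41, which is odd, so the puzzle is solvable.

Answer: yes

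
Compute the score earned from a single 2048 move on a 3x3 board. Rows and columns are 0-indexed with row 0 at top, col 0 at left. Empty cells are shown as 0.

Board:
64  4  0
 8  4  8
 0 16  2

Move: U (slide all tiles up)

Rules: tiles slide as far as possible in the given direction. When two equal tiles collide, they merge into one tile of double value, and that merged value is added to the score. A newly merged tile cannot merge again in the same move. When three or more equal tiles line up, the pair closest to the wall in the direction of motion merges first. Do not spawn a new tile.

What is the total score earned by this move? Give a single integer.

Answer: 8

Derivation:
Slide up:
col 0: [64, 8, 0] -> [64, 8, 0]  score +0 (running 0)
col 1: [4, 4, 16] -> [8, 16, 0]  score +8 (running 8)
col 2: [0, 8, 2] -> [8, 2, 0]  score +0 (running 8)
Board after move:
64  8  8
 8 16  2
 0  0  0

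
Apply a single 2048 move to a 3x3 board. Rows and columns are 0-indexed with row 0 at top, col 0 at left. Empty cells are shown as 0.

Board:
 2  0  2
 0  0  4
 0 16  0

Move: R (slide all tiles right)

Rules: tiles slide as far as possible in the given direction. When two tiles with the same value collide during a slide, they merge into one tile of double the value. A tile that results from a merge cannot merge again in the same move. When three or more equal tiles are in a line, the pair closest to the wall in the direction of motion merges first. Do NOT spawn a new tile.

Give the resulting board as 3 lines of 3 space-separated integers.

Answer:  0  0  4
 0  0  4
 0  0 16

Derivation:
Slide right:
row 0: [2, 0, 2] -> [0, 0, 4]
row 1: [0, 0, 4] -> [0, 0, 4]
row 2: [0, 16, 0] -> [0, 0, 16]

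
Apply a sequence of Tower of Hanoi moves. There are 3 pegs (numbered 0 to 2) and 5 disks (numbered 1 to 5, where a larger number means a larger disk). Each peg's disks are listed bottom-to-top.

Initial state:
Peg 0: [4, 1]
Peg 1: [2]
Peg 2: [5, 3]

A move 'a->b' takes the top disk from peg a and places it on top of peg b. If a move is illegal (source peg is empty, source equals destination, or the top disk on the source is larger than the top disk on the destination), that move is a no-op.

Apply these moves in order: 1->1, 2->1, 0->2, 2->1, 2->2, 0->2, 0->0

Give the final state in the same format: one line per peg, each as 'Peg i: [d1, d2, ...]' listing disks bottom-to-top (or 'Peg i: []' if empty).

Answer: Peg 0: [4]
Peg 1: [2, 1]
Peg 2: [5, 3]

Derivation:
After move 1 (1->1):
Peg 0: [4, 1]
Peg 1: [2]
Peg 2: [5, 3]

After move 2 (2->1):
Peg 0: [4, 1]
Peg 1: [2]
Peg 2: [5, 3]

After move 3 (0->2):
Peg 0: [4]
Peg 1: [2]
Peg 2: [5, 3, 1]

After move 4 (2->1):
Peg 0: [4]
Peg 1: [2, 1]
Peg 2: [5, 3]

After move 5 (2->2):
Peg 0: [4]
Peg 1: [2, 1]
Peg 2: [5, 3]

After move 6 (0->2):
Peg 0: [4]
Peg 1: [2, 1]
Peg 2: [5, 3]

After move 7 (0->0):
Peg 0: [4]
Peg 1: [2, 1]
Peg 2: [5, 3]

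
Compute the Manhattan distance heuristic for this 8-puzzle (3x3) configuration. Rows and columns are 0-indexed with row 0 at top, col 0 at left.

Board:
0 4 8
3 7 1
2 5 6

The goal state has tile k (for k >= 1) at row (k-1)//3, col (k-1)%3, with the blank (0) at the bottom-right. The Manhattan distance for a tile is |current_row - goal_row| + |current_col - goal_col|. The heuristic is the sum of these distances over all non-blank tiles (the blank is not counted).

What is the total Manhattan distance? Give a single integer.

Answer: 18

Derivation:
Tile 4: at (0,1), goal (1,0), distance |0-1|+|1-0| = 2
Tile 8: at (0,2), goal (2,1), distance |0-2|+|2-1| = 3
Tile 3: at (1,0), goal (0,2), distance |1-0|+|0-2| = 3
Tile 7: at (1,1), goal (2,0), distance |1-2|+|1-0| = 2
Tile 1: at (1,2), goal (0,0), distance |1-0|+|2-0| = 3
Tile 2: at (2,0), goal (0,1), distance |2-0|+|0-1| = 3
Tile 5: at (2,1), goal (1,1), distance |2-1|+|1-1| = 1
Tile 6: at (2,2), goal (1,2), distance |2-1|+|2-2| = 1
Sum: 2 + 3 + 3 + 2 + 3 + 3 + 1 + 1 = 18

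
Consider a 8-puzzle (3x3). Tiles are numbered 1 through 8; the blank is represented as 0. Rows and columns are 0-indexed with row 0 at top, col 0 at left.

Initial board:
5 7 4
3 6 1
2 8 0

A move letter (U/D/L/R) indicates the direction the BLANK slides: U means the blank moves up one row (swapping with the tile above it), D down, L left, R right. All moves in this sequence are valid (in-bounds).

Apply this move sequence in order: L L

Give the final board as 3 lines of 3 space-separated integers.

Answer: 5 7 4
3 6 1
0 2 8

Derivation:
After move 1 (L):
5 7 4
3 6 1
2 0 8

After move 2 (L):
5 7 4
3 6 1
0 2 8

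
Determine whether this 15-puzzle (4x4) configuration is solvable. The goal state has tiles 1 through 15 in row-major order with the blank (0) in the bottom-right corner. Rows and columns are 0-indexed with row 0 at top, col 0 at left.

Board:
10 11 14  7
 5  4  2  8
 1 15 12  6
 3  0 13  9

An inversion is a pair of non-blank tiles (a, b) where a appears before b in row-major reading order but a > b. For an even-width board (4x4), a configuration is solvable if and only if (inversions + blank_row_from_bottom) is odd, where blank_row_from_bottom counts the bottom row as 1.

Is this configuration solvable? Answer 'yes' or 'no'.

Answer: yes

Derivation:
Inversions: 56
Blank is in row 3 (0-indexed from top), which is row 1 counting from the bottom (bottom = 1).
56 + 1 = 57, which is odd, so the puzzle is solvable.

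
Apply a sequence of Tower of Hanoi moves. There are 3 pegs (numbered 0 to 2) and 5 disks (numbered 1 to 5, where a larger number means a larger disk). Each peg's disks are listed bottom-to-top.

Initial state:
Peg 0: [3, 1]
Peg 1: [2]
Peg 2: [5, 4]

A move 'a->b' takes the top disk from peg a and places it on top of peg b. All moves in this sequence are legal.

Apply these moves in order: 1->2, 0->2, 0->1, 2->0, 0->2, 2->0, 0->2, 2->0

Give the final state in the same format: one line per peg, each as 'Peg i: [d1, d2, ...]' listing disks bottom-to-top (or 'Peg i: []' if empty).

After move 1 (1->2):
Peg 0: [3, 1]
Peg 1: []
Peg 2: [5, 4, 2]

After move 2 (0->2):
Peg 0: [3]
Peg 1: []
Peg 2: [5, 4, 2, 1]

After move 3 (0->1):
Peg 0: []
Peg 1: [3]
Peg 2: [5, 4, 2, 1]

After move 4 (2->0):
Peg 0: [1]
Peg 1: [3]
Peg 2: [5, 4, 2]

After move 5 (0->2):
Peg 0: []
Peg 1: [3]
Peg 2: [5, 4, 2, 1]

After move 6 (2->0):
Peg 0: [1]
Peg 1: [3]
Peg 2: [5, 4, 2]

After move 7 (0->2):
Peg 0: []
Peg 1: [3]
Peg 2: [5, 4, 2, 1]

After move 8 (2->0):
Peg 0: [1]
Peg 1: [3]
Peg 2: [5, 4, 2]

Answer: Peg 0: [1]
Peg 1: [3]
Peg 2: [5, 4, 2]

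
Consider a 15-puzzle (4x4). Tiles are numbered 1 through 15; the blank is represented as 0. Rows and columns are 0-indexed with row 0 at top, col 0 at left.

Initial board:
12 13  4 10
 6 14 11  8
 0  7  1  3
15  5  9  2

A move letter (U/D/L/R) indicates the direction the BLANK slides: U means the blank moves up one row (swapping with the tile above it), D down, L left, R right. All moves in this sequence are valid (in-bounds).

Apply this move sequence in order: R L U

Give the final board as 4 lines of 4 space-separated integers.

After move 1 (R):
12 13  4 10
 6 14 11  8
 7  0  1  3
15  5  9  2

After move 2 (L):
12 13  4 10
 6 14 11  8
 0  7  1  3
15  5  9  2

After move 3 (U):
12 13  4 10
 0 14 11  8
 6  7  1  3
15  5  9  2

Answer: 12 13  4 10
 0 14 11  8
 6  7  1  3
15  5  9  2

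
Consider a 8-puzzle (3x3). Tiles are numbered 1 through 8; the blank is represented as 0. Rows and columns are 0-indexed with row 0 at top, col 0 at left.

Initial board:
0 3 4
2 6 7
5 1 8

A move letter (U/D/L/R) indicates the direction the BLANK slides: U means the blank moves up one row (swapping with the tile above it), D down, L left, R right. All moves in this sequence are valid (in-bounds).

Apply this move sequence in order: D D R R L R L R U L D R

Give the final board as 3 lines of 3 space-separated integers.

After move 1 (D):
2 3 4
0 6 7
5 1 8

After move 2 (D):
2 3 4
5 6 7
0 1 8

After move 3 (R):
2 3 4
5 6 7
1 0 8

After move 4 (R):
2 3 4
5 6 7
1 8 0

After move 5 (L):
2 3 4
5 6 7
1 0 8

After move 6 (R):
2 3 4
5 6 7
1 8 0

After move 7 (L):
2 3 4
5 6 7
1 0 8

After move 8 (R):
2 3 4
5 6 7
1 8 0

After move 9 (U):
2 3 4
5 6 0
1 8 7

After move 10 (L):
2 3 4
5 0 6
1 8 7

After move 11 (D):
2 3 4
5 8 6
1 0 7

After move 12 (R):
2 3 4
5 8 6
1 7 0

Answer: 2 3 4
5 8 6
1 7 0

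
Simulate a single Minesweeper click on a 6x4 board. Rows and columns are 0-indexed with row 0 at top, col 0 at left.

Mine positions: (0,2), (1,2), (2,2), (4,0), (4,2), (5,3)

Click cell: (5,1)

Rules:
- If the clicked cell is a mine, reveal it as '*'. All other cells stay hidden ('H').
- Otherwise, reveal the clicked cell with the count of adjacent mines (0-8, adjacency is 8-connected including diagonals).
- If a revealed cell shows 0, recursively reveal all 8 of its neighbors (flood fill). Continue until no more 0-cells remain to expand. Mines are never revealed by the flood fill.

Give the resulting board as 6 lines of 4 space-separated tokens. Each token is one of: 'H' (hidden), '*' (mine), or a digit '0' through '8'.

H H H H
H H H H
H H H H
H H H H
H H H H
H 2 H H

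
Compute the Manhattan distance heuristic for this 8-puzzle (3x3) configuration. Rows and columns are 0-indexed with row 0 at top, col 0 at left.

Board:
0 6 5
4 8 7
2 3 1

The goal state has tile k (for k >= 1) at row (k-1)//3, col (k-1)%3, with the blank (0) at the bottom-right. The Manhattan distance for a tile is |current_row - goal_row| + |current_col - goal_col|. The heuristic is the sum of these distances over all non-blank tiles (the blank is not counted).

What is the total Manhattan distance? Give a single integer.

Answer: 18

Derivation:
Tile 6: (0,1)->(1,2) = 2
Tile 5: (0,2)->(1,1) = 2
Tile 4: (1,0)->(1,0) = 0
Tile 8: (1,1)->(2,1) = 1
Tile 7: (1,2)->(2,0) = 3
Tile 2: (2,0)->(0,1) = 3
Tile 3: (2,1)->(0,2) = 3
Tile 1: (2,2)->(0,0) = 4
Sum: 2 + 2 + 0 + 1 + 3 + 3 + 3 + 4 = 18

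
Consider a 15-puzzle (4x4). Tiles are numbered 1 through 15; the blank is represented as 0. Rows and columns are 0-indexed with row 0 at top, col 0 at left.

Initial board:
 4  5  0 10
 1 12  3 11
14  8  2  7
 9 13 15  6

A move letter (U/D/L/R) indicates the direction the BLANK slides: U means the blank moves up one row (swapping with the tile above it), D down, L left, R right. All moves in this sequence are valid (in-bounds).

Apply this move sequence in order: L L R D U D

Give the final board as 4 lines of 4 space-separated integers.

After move 1 (L):
 4  0  5 10
 1 12  3 11
14  8  2  7
 9 13 15  6

After move 2 (L):
 0  4  5 10
 1 12  3 11
14  8  2  7
 9 13 15  6

After move 3 (R):
 4  0  5 10
 1 12  3 11
14  8  2  7
 9 13 15  6

After move 4 (D):
 4 12  5 10
 1  0  3 11
14  8  2  7
 9 13 15  6

After move 5 (U):
 4  0  5 10
 1 12  3 11
14  8  2  7
 9 13 15  6

After move 6 (D):
 4 12  5 10
 1  0  3 11
14  8  2  7
 9 13 15  6

Answer:  4 12  5 10
 1  0  3 11
14  8  2  7
 9 13 15  6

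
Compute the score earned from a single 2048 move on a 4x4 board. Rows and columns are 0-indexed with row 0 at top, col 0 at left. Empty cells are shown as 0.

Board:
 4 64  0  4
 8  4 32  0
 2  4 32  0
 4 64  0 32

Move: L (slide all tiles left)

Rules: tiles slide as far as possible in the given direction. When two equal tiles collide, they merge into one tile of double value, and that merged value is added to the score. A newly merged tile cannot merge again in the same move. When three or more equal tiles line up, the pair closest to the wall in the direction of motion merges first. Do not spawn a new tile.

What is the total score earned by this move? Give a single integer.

Slide left:
row 0: [4, 64, 0, 4] -> [4, 64, 4, 0]  score +0 (running 0)
row 1: [8, 4, 32, 0] -> [8, 4, 32, 0]  score +0 (running 0)
row 2: [2, 4, 32, 0] -> [2, 4, 32, 0]  score +0 (running 0)
row 3: [4, 64, 0, 32] -> [4, 64, 32, 0]  score +0 (running 0)
Board after move:
 4 64  4  0
 8  4 32  0
 2  4 32  0
 4 64 32  0

Answer: 0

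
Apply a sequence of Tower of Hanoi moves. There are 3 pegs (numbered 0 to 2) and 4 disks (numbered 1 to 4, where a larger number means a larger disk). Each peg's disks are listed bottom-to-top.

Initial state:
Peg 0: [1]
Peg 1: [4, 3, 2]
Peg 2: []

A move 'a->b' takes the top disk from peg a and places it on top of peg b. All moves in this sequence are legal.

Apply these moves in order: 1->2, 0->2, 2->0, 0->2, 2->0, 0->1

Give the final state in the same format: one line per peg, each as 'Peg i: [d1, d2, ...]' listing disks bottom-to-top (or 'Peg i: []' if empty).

After move 1 (1->2):
Peg 0: [1]
Peg 1: [4, 3]
Peg 2: [2]

After move 2 (0->2):
Peg 0: []
Peg 1: [4, 3]
Peg 2: [2, 1]

After move 3 (2->0):
Peg 0: [1]
Peg 1: [4, 3]
Peg 2: [2]

After move 4 (0->2):
Peg 0: []
Peg 1: [4, 3]
Peg 2: [2, 1]

After move 5 (2->0):
Peg 0: [1]
Peg 1: [4, 3]
Peg 2: [2]

After move 6 (0->1):
Peg 0: []
Peg 1: [4, 3, 1]
Peg 2: [2]

Answer: Peg 0: []
Peg 1: [4, 3, 1]
Peg 2: [2]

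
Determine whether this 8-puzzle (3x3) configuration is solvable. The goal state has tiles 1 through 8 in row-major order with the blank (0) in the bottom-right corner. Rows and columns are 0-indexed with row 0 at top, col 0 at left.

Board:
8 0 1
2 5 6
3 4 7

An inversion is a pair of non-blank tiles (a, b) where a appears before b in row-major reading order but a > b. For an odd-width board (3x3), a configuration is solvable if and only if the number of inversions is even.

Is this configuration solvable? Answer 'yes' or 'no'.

Inversions (pairs i<j in row-major order where tile[i] > tile[j] > 0): 11
11 is odd, so the puzzle is not solvable.

Answer: no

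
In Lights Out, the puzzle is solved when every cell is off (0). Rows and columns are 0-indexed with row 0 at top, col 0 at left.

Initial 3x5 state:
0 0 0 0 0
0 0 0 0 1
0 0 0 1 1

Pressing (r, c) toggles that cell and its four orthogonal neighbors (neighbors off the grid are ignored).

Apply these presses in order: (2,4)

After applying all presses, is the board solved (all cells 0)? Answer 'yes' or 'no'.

Answer: yes

Derivation:
After press 1 at (2,4):
0 0 0 0 0
0 0 0 0 0
0 0 0 0 0

Lights still on: 0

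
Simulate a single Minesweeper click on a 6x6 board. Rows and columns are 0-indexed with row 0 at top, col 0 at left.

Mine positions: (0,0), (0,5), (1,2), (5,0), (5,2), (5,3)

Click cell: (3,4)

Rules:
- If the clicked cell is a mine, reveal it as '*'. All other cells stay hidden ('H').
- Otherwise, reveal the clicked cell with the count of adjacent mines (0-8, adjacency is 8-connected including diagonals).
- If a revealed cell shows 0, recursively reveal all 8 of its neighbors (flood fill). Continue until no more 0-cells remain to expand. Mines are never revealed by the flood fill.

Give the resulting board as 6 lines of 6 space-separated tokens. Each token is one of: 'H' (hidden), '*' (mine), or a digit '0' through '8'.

H H H H H H
1 2 H 1 1 1
0 1 1 1 0 0
0 0 0 0 0 0
1 2 2 2 1 0
H H H H 1 0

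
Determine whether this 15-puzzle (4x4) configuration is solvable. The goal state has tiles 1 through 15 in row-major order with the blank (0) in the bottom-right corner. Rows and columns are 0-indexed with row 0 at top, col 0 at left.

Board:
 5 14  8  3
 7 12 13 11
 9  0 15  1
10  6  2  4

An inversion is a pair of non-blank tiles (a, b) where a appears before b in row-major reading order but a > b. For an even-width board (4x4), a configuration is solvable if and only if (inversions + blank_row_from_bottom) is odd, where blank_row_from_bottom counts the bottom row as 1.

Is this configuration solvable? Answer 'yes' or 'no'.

Inversions: 62
Blank is in row 2 (0-indexed from top), which is row 2 counting from the bottom (bottom = 1).
62 + 2 = 64, which is even, so the puzzle is not solvable.

Answer: no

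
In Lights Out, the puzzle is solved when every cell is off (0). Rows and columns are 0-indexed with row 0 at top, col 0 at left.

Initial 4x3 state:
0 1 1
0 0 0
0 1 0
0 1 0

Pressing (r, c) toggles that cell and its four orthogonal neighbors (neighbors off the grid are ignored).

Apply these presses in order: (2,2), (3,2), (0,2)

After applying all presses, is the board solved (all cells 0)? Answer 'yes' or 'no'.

After press 1 at (2,2):
0 1 1
0 0 1
0 0 1
0 1 1

After press 2 at (3,2):
0 1 1
0 0 1
0 0 0
0 0 0

After press 3 at (0,2):
0 0 0
0 0 0
0 0 0
0 0 0

Lights still on: 0

Answer: yes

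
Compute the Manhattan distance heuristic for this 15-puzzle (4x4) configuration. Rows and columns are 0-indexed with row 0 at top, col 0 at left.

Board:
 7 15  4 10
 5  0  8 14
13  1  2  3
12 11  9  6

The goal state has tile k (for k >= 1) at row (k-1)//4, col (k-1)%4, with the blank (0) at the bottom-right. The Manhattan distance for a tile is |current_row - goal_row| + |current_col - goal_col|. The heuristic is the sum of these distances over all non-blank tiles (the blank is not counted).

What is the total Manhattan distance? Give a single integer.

Tile 7: (0,0)->(1,2) = 3
Tile 15: (0,1)->(3,2) = 4
Tile 4: (0,2)->(0,3) = 1
Tile 10: (0,3)->(2,1) = 4
Tile 5: (1,0)->(1,0) = 0
Tile 8: (1,2)->(1,3) = 1
Tile 14: (1,3)->(3,1) = 4
Tile 13: (2,0)->(3,0) = 1
Tile 1: (2,1)->(0,0) = 3
Tile 2: (2,2)->(0,1) = 3
Tile 3: (2,3)->(0,2) = 3
Tile 12: (3,0)->(2,3) = 4
Tile 11: (3,1)->(2,2) = 2
Tile 9: (3,2)->(2,0) = 3
Tile 6: (3,3)->(1,1) = 4
Sum: 3 + 4 + 1 + 4 + 0 + 1 + 4 + 1 + 3 + 3 + 3 + 4 + 2 + 3 + 4 = 40

Answer: 40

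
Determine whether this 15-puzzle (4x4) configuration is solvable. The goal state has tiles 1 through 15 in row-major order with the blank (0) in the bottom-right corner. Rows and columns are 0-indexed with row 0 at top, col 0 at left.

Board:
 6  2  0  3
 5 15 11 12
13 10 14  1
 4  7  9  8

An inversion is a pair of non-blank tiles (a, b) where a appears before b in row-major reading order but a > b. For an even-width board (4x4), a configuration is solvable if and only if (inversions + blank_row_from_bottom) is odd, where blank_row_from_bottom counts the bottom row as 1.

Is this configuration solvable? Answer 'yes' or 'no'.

Inversions: 48
Blank is in row 0 (0-indexed from top), which is row 4 counting from the bottom (bottom = 1).
48 + 4 = 52, which is even, so the puzzle is not solvable.

Answer: no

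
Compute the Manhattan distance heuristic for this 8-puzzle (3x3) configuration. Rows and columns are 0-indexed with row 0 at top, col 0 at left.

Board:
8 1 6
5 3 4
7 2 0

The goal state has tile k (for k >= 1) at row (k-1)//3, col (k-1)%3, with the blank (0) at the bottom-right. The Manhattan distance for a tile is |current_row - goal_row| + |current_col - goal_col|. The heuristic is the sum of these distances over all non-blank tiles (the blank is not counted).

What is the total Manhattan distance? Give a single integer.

Answer: 12

Derivation:
Tile 8: (0,0)->(2,1) = 3
Tile 1: (0,1)->(0,0) = 1
Tile 6: (0,2)->(1,2) = 1
Tile 5: (1,0)->(1,1) = 1
Tile 3: (1,1)->(0,2) = 2
Tile 4: (1,2)->(1,0) = 2
Tile 7: (2,0)->(2,0) = 0
Tile 2: (2,1)->(0,1) = 2
Sum: 3 + 1 + 1 + 1 + 2 + 2 + 0 + 2 = 12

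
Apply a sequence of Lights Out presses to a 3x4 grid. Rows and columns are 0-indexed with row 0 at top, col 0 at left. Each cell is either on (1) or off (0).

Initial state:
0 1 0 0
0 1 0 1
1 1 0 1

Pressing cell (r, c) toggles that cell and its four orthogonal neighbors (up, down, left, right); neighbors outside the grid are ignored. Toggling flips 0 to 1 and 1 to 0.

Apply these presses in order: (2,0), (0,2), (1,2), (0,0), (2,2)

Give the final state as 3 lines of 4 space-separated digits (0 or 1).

After press 1 at (2,0):
0 1 0 0
1 1 0 1
0 0 0 1

After press 2 at (0,2):
0 0 1 1
1 1 1 1
0 0 0 1

After press 3 at (1,2):
0 0 0 1
1 0 0 0
0 0 1 1

After press 4 at (0,0):
1 1 0 1
0 0 0 0
0 0 1 1

After press 5 at (2,2):
1 1 0 1
0 0 1 0
0 1 0 0

Answer: 1 1 0 1
0 0 1 0
0 1 0 0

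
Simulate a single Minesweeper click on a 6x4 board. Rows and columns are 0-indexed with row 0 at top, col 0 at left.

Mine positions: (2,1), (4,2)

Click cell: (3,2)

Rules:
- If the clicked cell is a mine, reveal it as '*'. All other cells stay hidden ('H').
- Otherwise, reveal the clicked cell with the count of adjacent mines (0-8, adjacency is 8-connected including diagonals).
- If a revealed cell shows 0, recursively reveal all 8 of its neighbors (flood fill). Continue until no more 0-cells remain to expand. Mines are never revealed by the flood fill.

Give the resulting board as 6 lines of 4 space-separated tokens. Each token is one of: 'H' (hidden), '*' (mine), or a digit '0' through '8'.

H H H H
H H H H
H H H H
H H 2 H
H H H H
H H H H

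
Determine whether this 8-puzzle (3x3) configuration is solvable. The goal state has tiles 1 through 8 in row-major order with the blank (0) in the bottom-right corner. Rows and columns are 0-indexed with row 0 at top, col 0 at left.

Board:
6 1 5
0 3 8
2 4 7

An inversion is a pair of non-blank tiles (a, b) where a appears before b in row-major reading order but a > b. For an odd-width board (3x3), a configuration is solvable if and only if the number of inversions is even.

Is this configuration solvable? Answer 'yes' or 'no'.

Inversions (pairs i<j in row-major order where tile[i] > tile[j] > 0): 12
12 is even, so the puzzle is solvable.

Answer: yes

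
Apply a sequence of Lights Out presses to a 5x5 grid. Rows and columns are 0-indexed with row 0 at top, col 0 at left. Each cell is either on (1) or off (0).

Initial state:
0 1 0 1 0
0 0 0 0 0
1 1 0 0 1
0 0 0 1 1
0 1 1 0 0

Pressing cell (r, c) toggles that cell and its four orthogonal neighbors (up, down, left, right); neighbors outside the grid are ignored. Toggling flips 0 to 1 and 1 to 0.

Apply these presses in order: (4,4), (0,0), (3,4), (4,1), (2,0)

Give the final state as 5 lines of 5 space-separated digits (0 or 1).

After press 1 at (4,4):
0 1 0 1 0
0 0 0 0 0
1 1 0 0 1
0 0 0 1 0
0 1 1 1 1

After press 2 at (0,0):
1 0 0 1 0
1 0 0 0 0
1 1 0 0 1
0 0 0 1 0
0 1 1 1 1

After press 3 at (3,4):
1 0 0 1 0
1 0 0 0 0
1 1 0 0 0
0 0 0 0 1
0 1 1 1 0

After press 4 at (4,1):
1 0 0 1 0
1 0 0 0 0
1 1 0 0 0
0 1 0 0 1
1 0 0 1 0

After press 5 at (2,0):
1 0 0 1 0
0 0 0 0 0
0 0 0 0 0
1 1 0 0 1
1 0 0 1 0

Answer: 1 0 0 1 0
0 0 0 0 0
0 0 0 0 0
1 1 0 0 1
1 0 0 1 0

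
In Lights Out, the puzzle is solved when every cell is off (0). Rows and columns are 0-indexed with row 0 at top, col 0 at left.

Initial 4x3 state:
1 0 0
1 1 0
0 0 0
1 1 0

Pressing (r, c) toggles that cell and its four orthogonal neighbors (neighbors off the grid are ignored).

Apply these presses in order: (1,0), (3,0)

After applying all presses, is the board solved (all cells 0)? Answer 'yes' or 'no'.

Answer: yes

Derivation:
After press 1 at (1,0):
0 0 0
0 0 0
1 0 0
1 1 0

After press 2 at (3,0):
0 0 0
0 0 0
0 0 0
0 0 0

Lights still on: 0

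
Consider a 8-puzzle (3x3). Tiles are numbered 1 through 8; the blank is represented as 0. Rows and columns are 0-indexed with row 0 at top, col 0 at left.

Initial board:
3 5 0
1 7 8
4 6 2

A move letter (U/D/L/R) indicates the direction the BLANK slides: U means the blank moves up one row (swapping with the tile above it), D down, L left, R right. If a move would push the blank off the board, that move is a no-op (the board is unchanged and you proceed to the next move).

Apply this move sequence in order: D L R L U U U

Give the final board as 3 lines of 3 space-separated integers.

After move 1 (D):
3 5 8
1 7 0
4 6 2

After move 2 (L):
3 5 8
1 0 7
4 6 2

After move 3 (R):
3 5 8
1 7 0
4 6 2

After move 4 (L):
3 5 8
1 0 7
4 6 2

After move 5 (U):
3 0 8
1 5 7
4 6 2

After move 6 (U):
3 0 8
1 5 7
4 6 2

After move 7 (U):
3 0 8
1 5 7
4 6 2

Answer: 3 0 8
1 5 7
4 6 2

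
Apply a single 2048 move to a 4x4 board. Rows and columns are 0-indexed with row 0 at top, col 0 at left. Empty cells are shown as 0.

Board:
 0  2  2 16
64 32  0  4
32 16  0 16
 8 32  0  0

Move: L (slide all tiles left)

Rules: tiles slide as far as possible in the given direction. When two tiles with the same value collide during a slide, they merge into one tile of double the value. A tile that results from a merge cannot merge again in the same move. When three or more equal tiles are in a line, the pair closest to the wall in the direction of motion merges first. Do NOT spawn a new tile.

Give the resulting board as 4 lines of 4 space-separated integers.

Answer:  4 16  0  0
64 32  4  0
32 32  0  0
 8 32  0  0

Derivation:
Slide left:
row 0: [0, 2, 2, 16] -> [4, 16, 0, 0]
row 1: [64, 32, 0, 4] -> [64, 32, 4, 0]
row 2: [32, 16, 0, 16] -> [32, 32, 0, 0]
row 3: [8, 32, 0, 0] -> [8, 32, 0, 0]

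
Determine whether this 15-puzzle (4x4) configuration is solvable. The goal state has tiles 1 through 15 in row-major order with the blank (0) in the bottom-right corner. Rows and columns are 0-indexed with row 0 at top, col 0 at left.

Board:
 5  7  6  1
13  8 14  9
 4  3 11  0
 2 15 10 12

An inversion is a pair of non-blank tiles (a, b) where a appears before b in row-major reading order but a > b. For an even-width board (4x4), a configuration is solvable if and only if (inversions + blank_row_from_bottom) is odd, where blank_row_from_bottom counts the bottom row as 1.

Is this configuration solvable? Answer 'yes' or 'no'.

Inversions: 41
Blank is in row 2 (0-indexed from top), which is row 2 counting from the bottom (bottom = 1).
41 + 2 = 43, which is odd, so the puzzle is solvable.

Answer: yes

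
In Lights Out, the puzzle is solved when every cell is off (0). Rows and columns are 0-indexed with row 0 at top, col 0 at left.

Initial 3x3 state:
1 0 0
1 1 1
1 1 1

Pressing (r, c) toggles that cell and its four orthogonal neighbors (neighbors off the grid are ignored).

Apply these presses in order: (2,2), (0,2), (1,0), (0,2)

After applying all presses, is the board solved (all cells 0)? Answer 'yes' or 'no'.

Answer: yes

Derivation:
After press 1 at (2,2):
1 0 0
1 1 0
1 0 0

After press 2 at (0,2):
1 1 1
1 1 1
1 0 0

After press 3 at (1,0):
0 1 1
0 0 1
0 0 0

After press 4 at (0,2):
0 0 0
0 0 0
0 0 0

Lights still on: 0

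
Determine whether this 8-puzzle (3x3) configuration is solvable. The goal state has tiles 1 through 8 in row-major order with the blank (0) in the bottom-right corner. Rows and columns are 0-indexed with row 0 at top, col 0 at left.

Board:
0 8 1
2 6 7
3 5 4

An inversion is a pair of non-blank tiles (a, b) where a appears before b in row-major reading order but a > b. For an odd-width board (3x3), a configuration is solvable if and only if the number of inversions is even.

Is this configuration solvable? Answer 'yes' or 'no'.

Answer: yes

Derivation:
Inversions (pairs i<j in row-major order where tile[i] > tile[j] > 0): 14
14 is even, so the puzzle is solvable.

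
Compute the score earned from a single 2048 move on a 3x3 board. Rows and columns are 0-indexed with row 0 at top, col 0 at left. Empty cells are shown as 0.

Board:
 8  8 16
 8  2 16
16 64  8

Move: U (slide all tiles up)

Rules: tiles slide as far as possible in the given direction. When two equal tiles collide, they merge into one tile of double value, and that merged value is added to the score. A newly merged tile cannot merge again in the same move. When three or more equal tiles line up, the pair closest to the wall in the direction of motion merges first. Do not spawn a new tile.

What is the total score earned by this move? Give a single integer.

Answer: 48

Derivation:
Slide up:
col 0: [8, 8, 16] -> [16, 16, 0]  score +16 (running 16)
col 1: [8, 2, 64] -> [8, 2, 64]  score +0 (running 16)
col 2: [16, 16, 8] -> [32, 8, 0]  score +32 (running 48)
Board after move:
16  8 32
16  2  8
 0 64  0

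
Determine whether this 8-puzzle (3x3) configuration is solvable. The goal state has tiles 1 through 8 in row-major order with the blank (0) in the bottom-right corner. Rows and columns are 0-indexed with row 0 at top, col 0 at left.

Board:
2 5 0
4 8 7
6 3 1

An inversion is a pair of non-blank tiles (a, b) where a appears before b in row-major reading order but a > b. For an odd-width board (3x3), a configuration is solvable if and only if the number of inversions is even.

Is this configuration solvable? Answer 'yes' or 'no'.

Answer: yes

Derivation:
Inversions (pairs i<j in row-major order where tile[i] > tile[j] > 0): 16
16 is even, so the puzzle is solvable.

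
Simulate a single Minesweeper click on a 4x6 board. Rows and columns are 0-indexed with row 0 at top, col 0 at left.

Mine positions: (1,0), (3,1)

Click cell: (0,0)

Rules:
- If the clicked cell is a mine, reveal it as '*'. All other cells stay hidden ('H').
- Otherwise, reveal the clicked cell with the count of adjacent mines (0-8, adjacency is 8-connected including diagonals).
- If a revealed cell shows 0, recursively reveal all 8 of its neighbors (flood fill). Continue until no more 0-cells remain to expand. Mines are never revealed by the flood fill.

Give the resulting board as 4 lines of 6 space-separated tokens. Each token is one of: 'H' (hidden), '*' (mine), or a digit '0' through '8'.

1 H H H H H
H H H H H H
H H H H H H
H H H H H H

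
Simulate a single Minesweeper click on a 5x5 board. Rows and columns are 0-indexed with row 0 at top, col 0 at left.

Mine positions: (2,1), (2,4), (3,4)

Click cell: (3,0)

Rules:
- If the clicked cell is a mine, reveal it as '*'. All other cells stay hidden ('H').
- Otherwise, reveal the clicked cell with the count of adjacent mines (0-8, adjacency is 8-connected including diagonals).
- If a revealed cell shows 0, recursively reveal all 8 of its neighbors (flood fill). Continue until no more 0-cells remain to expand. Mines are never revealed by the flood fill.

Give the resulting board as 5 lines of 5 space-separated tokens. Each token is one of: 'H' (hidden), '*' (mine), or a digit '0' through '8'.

H H H H H
H H H H H
H H H H H
1 H H H H
H H H H H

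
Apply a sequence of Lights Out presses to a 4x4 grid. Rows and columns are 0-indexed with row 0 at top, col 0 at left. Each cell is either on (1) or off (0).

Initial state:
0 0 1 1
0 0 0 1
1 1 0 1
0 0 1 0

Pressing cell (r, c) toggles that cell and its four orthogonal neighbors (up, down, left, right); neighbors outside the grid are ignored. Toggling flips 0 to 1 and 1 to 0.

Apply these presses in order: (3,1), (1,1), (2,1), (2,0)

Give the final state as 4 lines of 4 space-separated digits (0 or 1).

Answer: 0 1 1 1
0 0 1 1
1 1 1 1
0 0 0 0

Derivation:
After press 1 at (3,1):
0 0 1 1
0 0 0 1
1 0 0 1
1 1 0 0

After press 2 at (1,1):
0 1 1 1
1 1 1 1
1 1 0 1
1 1 0 0

After press 3 at (2,1):
0 1 1 1
1 0 1 1
0 0 1 1
1 0 0 0

After press 4 at (2,0):
0 1 1 1
0 0 1 1
1 1 1 1
0 0 0 0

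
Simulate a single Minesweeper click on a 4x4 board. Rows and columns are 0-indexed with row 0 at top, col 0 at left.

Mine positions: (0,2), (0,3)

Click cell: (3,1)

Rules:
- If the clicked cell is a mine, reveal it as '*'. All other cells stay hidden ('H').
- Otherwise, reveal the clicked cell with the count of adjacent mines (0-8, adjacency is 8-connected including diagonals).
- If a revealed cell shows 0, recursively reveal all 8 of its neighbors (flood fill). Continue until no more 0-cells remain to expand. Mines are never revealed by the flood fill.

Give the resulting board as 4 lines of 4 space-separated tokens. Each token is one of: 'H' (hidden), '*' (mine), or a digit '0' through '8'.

0 1 H H
0 1 2 2
0 0 0 0
0 0 0 0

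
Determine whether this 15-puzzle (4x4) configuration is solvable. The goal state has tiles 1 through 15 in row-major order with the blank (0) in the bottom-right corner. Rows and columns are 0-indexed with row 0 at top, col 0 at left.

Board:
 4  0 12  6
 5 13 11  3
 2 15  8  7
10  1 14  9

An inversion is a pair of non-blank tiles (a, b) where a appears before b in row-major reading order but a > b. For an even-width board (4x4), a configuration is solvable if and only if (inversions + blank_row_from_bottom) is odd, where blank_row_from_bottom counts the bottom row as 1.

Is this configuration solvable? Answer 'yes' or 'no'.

Inversions: 50
Blank is in row 0 (0-indexed from top), which is row 4 counting from the bottom (bottom = 1).
50 + 4 = 54, which is even, so the puzzle is not solvable.

Answer: no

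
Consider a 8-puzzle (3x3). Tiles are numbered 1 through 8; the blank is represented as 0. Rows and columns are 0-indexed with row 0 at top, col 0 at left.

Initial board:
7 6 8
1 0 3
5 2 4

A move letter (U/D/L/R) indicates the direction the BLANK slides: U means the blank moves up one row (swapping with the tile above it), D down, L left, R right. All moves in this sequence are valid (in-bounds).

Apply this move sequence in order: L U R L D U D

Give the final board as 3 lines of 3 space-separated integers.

After move 1 (L):
7 6 8
0 1 3
5 2 4

After move 2 (U):
0 6 8
7 1 3
5 2 4

After move 3 (R):
6 0 8
7 1 3
5 2 4

After move 4 (L):
0 6 8
7 1 3
5 2 4

After move 5 (D):
7 6 8
0 1 3
5 2 4

After move 6 (U):
0 6 8
7 1 3
5 2 4

After move 7 (D):
7 6 8
0 1 3
5 2 4

Answer: 7 6 8
0 1 3
5 2 4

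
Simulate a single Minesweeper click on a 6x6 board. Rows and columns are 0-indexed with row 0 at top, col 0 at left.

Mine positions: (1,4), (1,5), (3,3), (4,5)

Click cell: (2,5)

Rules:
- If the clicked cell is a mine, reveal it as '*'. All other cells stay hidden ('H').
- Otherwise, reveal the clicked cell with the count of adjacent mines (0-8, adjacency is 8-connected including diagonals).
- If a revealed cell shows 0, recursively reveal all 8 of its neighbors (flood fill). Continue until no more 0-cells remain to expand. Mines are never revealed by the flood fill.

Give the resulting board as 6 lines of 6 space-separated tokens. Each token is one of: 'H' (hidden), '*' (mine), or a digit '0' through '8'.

H H H H H H
H H H H H H
H H H H H 2
H H H H H H
H H H H H H
H H H H H H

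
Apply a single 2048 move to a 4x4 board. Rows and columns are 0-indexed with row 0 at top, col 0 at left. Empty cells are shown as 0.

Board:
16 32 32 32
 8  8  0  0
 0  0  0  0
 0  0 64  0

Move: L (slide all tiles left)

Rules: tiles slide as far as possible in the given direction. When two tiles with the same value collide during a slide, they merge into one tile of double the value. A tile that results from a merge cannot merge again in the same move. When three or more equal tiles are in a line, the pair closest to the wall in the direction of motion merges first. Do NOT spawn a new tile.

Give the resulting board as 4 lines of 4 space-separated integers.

Answer: 16 64 32  0
16  0  0  0
 0  0  0  0
64  0  0  0

Derivation:
Slide left:
row 0: [16, 32, 32, 32] -> [16, 64, 32, 0]
row 1: [8, 8, 0, 0] -> [16, 0, 0, 0]
row 2: [0, 0, 0, 0] -> [0, 0, 0, 0]
row 3: [0, 0, 64, 0] -> [64, 0, 0, 0]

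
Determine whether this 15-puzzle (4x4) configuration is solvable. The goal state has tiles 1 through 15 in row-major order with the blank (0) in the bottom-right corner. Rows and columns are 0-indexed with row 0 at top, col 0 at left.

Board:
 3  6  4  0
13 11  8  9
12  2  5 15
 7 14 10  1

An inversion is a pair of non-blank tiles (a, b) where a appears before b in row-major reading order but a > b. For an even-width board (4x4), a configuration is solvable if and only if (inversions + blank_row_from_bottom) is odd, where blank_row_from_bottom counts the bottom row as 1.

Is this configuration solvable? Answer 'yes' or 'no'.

Inversions: 47
Blank is in row 0 (0-indexed from top), which is row 4 counting from the bottom (bottom = 1).
47 + 4 = 51, which is odd, so the puzzle is solvable.

Answer: yes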